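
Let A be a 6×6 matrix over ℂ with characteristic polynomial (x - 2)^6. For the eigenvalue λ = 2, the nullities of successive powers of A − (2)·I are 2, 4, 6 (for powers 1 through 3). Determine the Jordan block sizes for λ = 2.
Block sizes for λ = 2: [3, 3]

From the dimensions of kernels of powers, the number of Jordan blocks of size at least j is d_j − d_{j−1} where d_j = dim ker(N^j) (with d_0 = 0). Computing the differences gives [2, 2, 2].
The number of blocks of size exactly k is (#blocks of size ≥ k) − (#blocks of size ≥ k + 1), so the partition is: 2 block(s) of size 3.
In nonincreasing order the block sizes are [3, 3].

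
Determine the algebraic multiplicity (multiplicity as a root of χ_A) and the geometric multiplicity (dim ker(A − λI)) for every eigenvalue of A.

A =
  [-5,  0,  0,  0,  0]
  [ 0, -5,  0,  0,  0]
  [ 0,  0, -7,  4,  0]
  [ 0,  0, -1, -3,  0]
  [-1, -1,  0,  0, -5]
λ = -5: alg = 5, geom = 3

Step 1 — factor the characteristic polynomial to read off the algebraic multiplicities:
  χ_A(x) = (x + 5)^5

Step 2 — compute geometric multiplicities via the rank-nullity identity g(λ) = n − rank(A − λI):
  rank(A − (-5)·I) = 2, so dim ker(A − (-5)·I) = n − 2 = 3

Summary:
  λ = -5: algebraic multiplicity = 5, geometric multiplicity = 3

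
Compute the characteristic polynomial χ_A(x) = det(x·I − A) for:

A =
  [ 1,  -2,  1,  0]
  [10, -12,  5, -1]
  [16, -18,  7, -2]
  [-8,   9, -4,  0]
x^4 + 4*x^3 + 6*x^2 + 4*x + 1

Expanding det(x·I − A) (e.g. by cofactor expansion or by noting that A is similar to its Jordan form J, which has the same characteristic polynomial as A) gives
  χ_A(x) = x^4 + 4*x^3 + 6*x^2 + 4*x + 1
which factors as (x + 1)^4. The eigenvalues (with algebraic multiplicities) are λ = -1 with multiplicity 4.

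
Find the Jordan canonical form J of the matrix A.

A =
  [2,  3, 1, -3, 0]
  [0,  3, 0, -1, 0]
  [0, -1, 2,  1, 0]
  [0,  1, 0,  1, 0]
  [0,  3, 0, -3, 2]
J_3(2) ⊕ J_1(2) ⊕ J_1(2)

The characteristic polynomial is
  det(x·I − A) = x^5 - 10*x^4 + 40*x^3 - 80*x^2 + 80*x - 32 = (x - 2)^5

Eigenvalues and multiplicities (the geometric multiplicity of λ is n − rank(A − λI), which equals the number of Jordan blocks for λ):
  λ = 2: algebraic multiplicity = 5, geometric multiplicity = 3

Determining the block sizes for each eigenvalue:
  λ = 2: with am = 5 and gm = 3, the partition is not yet determined (e.g. several partitions of 5 into 3 parts exist). Let N = A − (2)·I. Computing rank(N^1) = 2, rank(N^2) = 1, rank(N^3) = 0; the number of blocks of size ≥ j is rank(N^{j−1}) − rank(N^j), giving [3, 1, 1]. So we have 1 block(s) of size 3, 2 block(s) of size 1 → block sizes [3, 1, 1]

Assembling the blocks gives a Jordan form
J =
  [2, 1, 0, 0, 0]
  [0, 2, 1, 0, 0]
  [0, 0, 2, 0, 0]
  [0, 0, 0, 2, 0]
  [0, 0, 0, 0, 2]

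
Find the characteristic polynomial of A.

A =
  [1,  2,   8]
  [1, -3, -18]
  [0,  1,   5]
x^3 - 3*x^2 + 3*x - 1

Expanding det(x·I − A) (e.g. by cofactor expansion or by noting that A is similar to its Jordan form J, which has the same characteristic polynomial as A) gives
  χ_A(x) = x^3 - 3*x^2 + 3*x - 1
which factors as (x - 1)^3. The eigenvalues (with algebraic multiplicities) are λ = 1 with multiplicity 3.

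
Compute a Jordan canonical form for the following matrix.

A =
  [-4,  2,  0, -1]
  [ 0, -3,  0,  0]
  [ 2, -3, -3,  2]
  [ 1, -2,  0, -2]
J_2(-3) ⊕ J_2(-3)

The characteristic polynomial is
  det(x·I − A) = x^4 + 12*x^3 + 54*x^2 + 108*x + 81 = (x + 3)^4

Eigenvalues and multiplicities (the geometric multiplicity of λ is n − rank(A − λI), which equals the number of Jordan blocks for λ):
  λ = -3: algebraic multiplicity = 4, geometric multiplicity = 2

Determining the block sizes for each eigenvalue:
  λ = -3: with am = 4 and gm = 2, the partition is not yet determined (e.g. several partitions of 4 into 2 parts exist). Let N = A − (-3)·I. Computing rank(N^1) = 2, rank(N^2) = 0; the number of blocks of size ≥ j is rank(N^{j−1}) − rank(N^j), giving [2, 2]. So we have 2 block(s) of size 2 → block sizes [2, 2]

Assembling the blocks gives a Jordan form
J =
  [-3,  1,  0,  0]
  [ 0, -3,  0,  0]
  [ 0,  0, -3,  1]
  [ 0,  0,  0, -3]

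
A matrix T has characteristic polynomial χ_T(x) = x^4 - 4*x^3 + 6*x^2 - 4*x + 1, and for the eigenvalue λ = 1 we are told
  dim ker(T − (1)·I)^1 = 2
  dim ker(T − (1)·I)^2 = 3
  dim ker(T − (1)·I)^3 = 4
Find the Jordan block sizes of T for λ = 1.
Block sizes for λ = 1: [3, 1]

From the dimensions of kernels of powers, the number of Jordan blocks of size at least j is d_j − d_{j−1} where d_j = dim ker(N^j) (with d_0 = 0). Computing the differences gives [2, 1, 1].
The number of blocks of size exactly k is (#blocks of size ≥ k) − (#blocks of size ≥ k + 1), so the partition is: 1 block(s) of size 1, 1 block(s) of size 3.
In nonincreasing order the block sizes are [3, 1].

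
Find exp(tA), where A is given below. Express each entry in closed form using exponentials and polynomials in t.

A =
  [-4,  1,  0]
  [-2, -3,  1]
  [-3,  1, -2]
e^{tA} =
  [-t^2*exp(-3*t)/2 - t*exp(-3*t) + exp(-3*t), -t^2*exp(-3*t)/2 + t*exp(-3*t), t^2*exp(-3*t)/2]
  [-t^2*exp(-3*t)/2 - 2*t*exp(-3*t), -t^2*exp(-3*t)/2 + exp(-3*t), t^2*exp(-3*t)/2 + t*exp(-3*t)]
  [-t^2*exp(-3*t) - 3*t*exp(-3*t), -t^2*exp(-3*t) + t*exp(-3*t), t^2*exp(-3*t) + t*exp(-3*t) + exp(-3*t)]

Strategy: write A = P · J · P⁻¹ where J is a Jordan canonical form, so e^{tA} = P · e^{tJ} · P⁻¹, and e^{tJ} can be computed block-by-block.

A has Jordan form
J =
  [-3,  1,  0]
  [ 0, -3,  1]
  [ 0,  0, -3]
(up to reordering of blocks).

Per-block formulas:
  For a 3×3 Jordan block J_3(-3): exp(t · J_3(-3)) = e^(-3t)·(I + t·N + (t^2/2)·N^2), where N is the 3×3 nilpotent shift.

After assembling e^{tJ} and conjugating by P, we get:

e^{tA} =
  [-t^2*exp(-3*t)/2 - t*exp(-3*t) + exp(-3*t), -t^2*exp(-3*t)/2 + t*exp(-3*t), t^2*exp(-3*t)/2]
  [-t^2*exp(-3*t)/2 - 2*t*exp(-3*t), -t^2*exp(-3*t)/2 + exp(-3*t), t^2*exp(-3*t)/2 + t*exp(-3*t)]
  [-t^2*exp(-3*t) - 3*t*exp(-3*t), -t^2*exp(-3*t) + t*exp(-3*t), t^2*exp(-3*t) + t*exp(-3*t) + exp(-3*t)]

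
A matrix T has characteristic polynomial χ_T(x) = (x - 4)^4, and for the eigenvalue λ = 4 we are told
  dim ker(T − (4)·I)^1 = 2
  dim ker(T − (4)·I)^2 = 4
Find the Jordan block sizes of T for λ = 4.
Block sizes for λ = 4: [2, 2]

From the dimensions of kernels of powers, the number of Jordan blocks of size at least j is d_j − d_{j−1} where d_j = dim ker(N^j) (with d_0 = 0). Computing the differences gives [2, 2].
The number of blocks of size exactly k is (#blocks of size ≥ k) − (#blocks of size ≥ k + 1), so the partition is: 2 block(s) of size 2.
In nonincreasing order the block sizes are [2, 2].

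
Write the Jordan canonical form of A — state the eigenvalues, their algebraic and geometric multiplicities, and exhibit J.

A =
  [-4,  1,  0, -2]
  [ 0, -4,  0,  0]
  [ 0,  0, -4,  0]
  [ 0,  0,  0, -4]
J_2(-4) ⊕ J_1(-4) ⊕ J_1(-4)

The characteristic polynomial is
  det(x·I − A) = x^4 + 16*x^3 + 96*x^2 + 256*x + 256 = (x + 4)^4

Eigenvalues and multiplicities (the geometric multiplicity of λ is n − rank(A − λI), which equals the number of Jordan blocks for λ):
  λ = -4: algebraic multiplicity = 4, geometric multiplicity = 3

Determining the block sizes for each eigenvalue:
  λ = -4: 3 blocks summing to 4 forces exactly one block of size 2 and the rest size 1 → block sizes [2, 1, 1]

Assembling the blocks gives a Jordan form
J =
  [-4,  1,  0,  0]
  [ 0, -4,  0,  0]
  [ 0,  0, -4,  0]
  [ 0,  0,  0, -4]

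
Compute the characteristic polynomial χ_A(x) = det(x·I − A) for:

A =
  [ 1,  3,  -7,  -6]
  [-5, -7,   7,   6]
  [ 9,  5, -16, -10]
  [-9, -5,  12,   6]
x^4 + 16*x^3 + 96*x^2 + 256*x + 256

Expanding det(x·I − A) (e.g. by cofactor expansion or by noting that A is similar to its Jordan form J, which has the same characteristic polynomial as A) gives
  χ_A(x) = x^4 + 16*x^3 + 96*x^2 + 256*x + 256
which factors as (x + 4)^4. The eigenvalues (with algebraic multiplicities) are λ = -4 with multiplicity 4.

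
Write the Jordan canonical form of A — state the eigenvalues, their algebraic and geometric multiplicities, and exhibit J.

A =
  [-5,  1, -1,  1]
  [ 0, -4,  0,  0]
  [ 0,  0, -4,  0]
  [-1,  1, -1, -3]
J_2(-4) ⊕ J_1(-4) ⊕ J_1(-4)

The characteristic polynomial is
  det(x·I − A) = x^4 + 16*x^3 + 96*x^2 + 256*x + 256 = (x + 4)^4

Eigenvalues and multiplicities (the geometric multiplicity of λ is n − rank(A − λI), which equals the number of Jordan blocks for λ):
  λ = -4: algebraic multiplicity = 4, geometric multiplicity = 3

Determining the block sizes for each eigenvalue:
  λ = -4: 3 blocks summing to 4 forces exactly one block of size 2 and the rest size 1 → block sizes [2, 1, 1]

Assembling the blocks gives a Jordan form
J =
  [-4,  1,  0,  0]
  [ 0, -4,  0,  0]
  [ 0,  0, -4,  0]
  [ 0,  0,  0, -4]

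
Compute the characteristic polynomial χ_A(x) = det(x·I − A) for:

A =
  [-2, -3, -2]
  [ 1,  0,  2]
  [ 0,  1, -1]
x^3 + 3*x^2 + 3*x + 1

Expanding det(x·I − A) (e.g. by cofactor expansion or by noting that A is similar to its Jordan form J, which has the same characteristic polynomial as A) gives
  χ_A(x) = x^3 + 3*x^2 + 3*x + 1
which factors as (x + 1)^3. The eigenvalues (with algebraic multiplicities) are λ = -1 with multiplicity 3.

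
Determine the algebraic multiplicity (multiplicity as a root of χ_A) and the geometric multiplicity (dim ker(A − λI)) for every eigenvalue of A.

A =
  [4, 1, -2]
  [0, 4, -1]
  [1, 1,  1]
λ = 3: alg = 3, geom = 1

Step 1 — factor the characteristic polynomial to read off the algebraic multiplicities:
  χ_A(x) = (x - 3)^3

Step 2 — compute geometric multiplicities via the rank-nullity identity g(λ) = n − rank(A − λI):
  rank(A − (3)·I) = 2, so dim ker(A − (3)·I) = n − 2 = 1

Summary:
  λ = 3: algebraic multiplicity = 3, geometric multiplicity = 1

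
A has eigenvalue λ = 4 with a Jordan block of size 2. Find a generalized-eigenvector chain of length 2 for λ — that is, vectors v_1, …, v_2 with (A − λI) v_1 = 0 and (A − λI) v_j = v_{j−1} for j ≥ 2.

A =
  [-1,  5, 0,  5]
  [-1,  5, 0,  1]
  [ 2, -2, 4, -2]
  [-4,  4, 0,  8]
A Jordan chain for λ = 4 of length 2:
v_1 = (-5, -1, 2, -4)ᵀ
v_2 = (1, 0, 0, 0)ᵀ

Let N = A − (4)·I. We want v_2 with N^2 v_2 = 0 but N^1 v_2 ≠ 0; then v_{j-1} := N · v_j for j = 2, …, 2.

Pick v_2 = (1, 0, 0, 0)ᵀ.
Then v_1 = N · v_2 = (-5, -1, 2, -4)ᵀ.

Sanity check: (A − (4)·I) v_1 = (0, 0, 0, 0)ᵀ = 0. ✓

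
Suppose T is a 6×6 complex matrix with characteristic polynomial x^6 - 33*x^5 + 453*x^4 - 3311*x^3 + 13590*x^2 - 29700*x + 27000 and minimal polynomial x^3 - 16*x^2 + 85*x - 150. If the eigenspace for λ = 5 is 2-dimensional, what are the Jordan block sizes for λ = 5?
Block sizes for λ = 5: [2, 1]

Step 1 — from the characteristic polynomial, algebraic multiplicity of λ = 5 is 3. From dim ker(T − (5)·I) = 2, there are exactly 2 Jordan blocks for λ = 5.
Step 2 — from the minimal polynomial, the factor (x − 5)^2 tells us the largest block for λ = 5 has size 2.
Step 3 — with total size 3, 2 blocks, and largest block 2, the block sizes (in nonincreasing order) are [2, 1].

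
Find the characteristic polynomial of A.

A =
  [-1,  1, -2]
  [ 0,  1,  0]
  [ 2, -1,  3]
x^3 - 3*x^2 + 3*x - 1

Expanding det(x·I − A) (e.g. by cofactor expansion or by noting that A is similar to its Jordan form J, which has the same characteristic polynomial as A) gives
  χ_A(x) = x^3 - 3*x^2 + 3*x - 1
which factors as (x - 1)^3. The eigenvalues (with algebraic multiplicities) are λ = 1 with multiplicity 3.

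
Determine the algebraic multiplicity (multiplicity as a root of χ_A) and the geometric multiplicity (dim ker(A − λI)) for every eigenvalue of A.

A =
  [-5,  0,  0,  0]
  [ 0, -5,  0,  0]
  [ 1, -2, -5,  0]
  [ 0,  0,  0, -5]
λ = -5: alg = 4, geom = 3

Step 1 — factor the characteristic polynomial to read off the algebraic multiplicities:
  χ_A(x) = (x + 5)^4

Step 2 — compute geometric multiplicities via the rank-nullity identity g(λ) = n − rank(A − λI):
  rank(A − (-5)·I) = 1, so dim ker(A − (-5)·I) = n − 1 = 3

Summary:
  λ = -5: algebraic multiplicity = 4, geometric multiplicity = 3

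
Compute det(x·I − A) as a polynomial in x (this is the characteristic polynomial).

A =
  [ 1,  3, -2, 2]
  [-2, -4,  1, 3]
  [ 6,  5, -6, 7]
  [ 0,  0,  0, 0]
x^4 + 9*x^3 + 27*x^2 + 27*x

Expanding det(x·I − A) (e.g. by cofactor expansion or by noting that A is similar to its Jordan form J, which has the same characteristic polynomial as A) gives
  χ_A(x) = x^4 + 9*x^3 + 27*x^2 + 27*x
which factors as x*(x + 3)^3. The eigenvalues (with algebraic multiplicities) are λ = -3 with multiplicity 3, λ = 0 with multiplicity 1.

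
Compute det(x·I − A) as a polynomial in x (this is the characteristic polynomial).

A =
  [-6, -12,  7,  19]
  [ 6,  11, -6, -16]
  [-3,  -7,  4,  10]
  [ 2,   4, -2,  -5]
x^4 - 4*x^3 + 6*x^2 - 4*x + 1

Expanding det(x·I − A) (e.g. by cofactor expansion or by noting that A is similar to its Jordan form J, which has the same characteristic polynomial as A) gives
  χ_A(x) = x^4 - 4*x^3 + 6*x^2 - 4*x + 1
which factors as (x - 1)^4. The eigenvalues (with algebraic multiplicities) are λ = 1 with multiplicity 4.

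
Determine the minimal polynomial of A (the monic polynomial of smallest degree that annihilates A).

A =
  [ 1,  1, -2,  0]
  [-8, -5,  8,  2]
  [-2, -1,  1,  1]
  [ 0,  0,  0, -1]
x^2 + 2*x + 1

The characteristic polynomial is χ_A(x) = (x + 1)^4, so the eigenvalues are known. The minimal polynomial is
  m_A(x) = Π_λ (x − λ)^{k_λ}
where k_λ is the size of the *largest* Jordan block for λ (equivalently, the smallest k with (A − λI)^k v = 0 for every generalised eigenvector v of λ).

  λ = -1: largest Jordan block has size 2, contributing (x + 1)^2

So m_A(x) = (x + 1)^2 = x^2 + 2*x + 1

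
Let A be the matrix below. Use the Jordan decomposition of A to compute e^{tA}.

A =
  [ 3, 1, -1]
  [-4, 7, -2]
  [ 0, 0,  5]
e^{tA} =
  [-2*t*exp(5*t) + exp(5*t), t*exp(5*t), -t*exp(5*t)]
  [-4*t*exp(5*t), 2*t*exp(5*t) + exp(5*t), -2*t*exp(5*t)]
  [0, 0, exp(5*t)]

Strategy: write A = P · J · P⁻¹ where J is a Jordan canonical form, so e^{tA} = P · e^{tJ} · P⁻¹, and e^{tJ} can be computed block-by-block.

A has Jordan form
J =
  [5, 1, 0]
  [0, 5, 0]
  [0, 0, 5]
(up to reordering of blocks).

Per-block formulas:
  For a 1×1 block at λ = 5: exp(t · [5]) = [e^(5t)].
  For a 2×2 Jordan block J_2(5): exp(t · J_2(5)) = e^(5t)·(I + t·N), where N is the 2×2 nilpotent shift.

After assembling e^{tJ} and conjugating by P, we get:

e^{tA} =
  [-2*t*exp(5*t) + exp(5*t), t*exp(5*t), -t*exp(5*t)]
  [-4*t*exp(5*t), 2*t*exp(5*t) + exp(5*t), -2*t*exp(5*t)]
  [0, 0, exp(5*t)]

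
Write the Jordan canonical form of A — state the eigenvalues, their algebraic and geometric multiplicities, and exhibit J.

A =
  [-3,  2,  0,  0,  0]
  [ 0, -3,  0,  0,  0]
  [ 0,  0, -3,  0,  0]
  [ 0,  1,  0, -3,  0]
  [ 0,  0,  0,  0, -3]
J_2(-3) ⊕ J_1(-3) ⊕ J_1(-3) ⊕ J_1(-3)

The characteristic polynomial is
  det(x·I − A) = x^5 + 15*x^4 + 90*x^3 + 270*x^2 + 405*x + 243 = (x + 3)^5

Eigenvalues and multiplicities (the geometric multiplicity of λ is n − rank(A − λI), which equals the number of Jordan blocks for λ):
  λ = -3: algebraic multiplicity = 5, geometric multiplicity = 4

Determining the block sizes for each eigenvalue:
  λ = -3: 4 blocks summing to 5 forces exactly one block of size 2 and the rest size 1 → block sizes [2, 1, 1, 1]

Assembling the blocks gives a Jordan form
J =
  [-3,  1,  0,  0,  0]
  [ 0, -3,  0,  0,  0]
  [ 0,  0, -3,  0,  0]
  [ 0,  0,  0, -3,  0]
  [ 0,  0,  0,  0, -3]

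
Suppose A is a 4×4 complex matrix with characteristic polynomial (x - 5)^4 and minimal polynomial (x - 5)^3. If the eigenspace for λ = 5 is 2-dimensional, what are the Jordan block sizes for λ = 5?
Block sizes for λ = 5: [3, 1]

Step 1 — from the characteristic polynomial, algebraic multiplicity of λ = 5 is 4. From dim ker(A − (5)·I) = 2, there are exactly 2 Jordan blocks for λ = 5.
Step 2 — from the minimal polynomial, the factor (x − 5)^3 tells us the largest block for λ = 5 has size 3.
Step 3 — with total size 4, 2 blocks, and largest block 3, the block sizes (in nonincreasing order) are [3, 1].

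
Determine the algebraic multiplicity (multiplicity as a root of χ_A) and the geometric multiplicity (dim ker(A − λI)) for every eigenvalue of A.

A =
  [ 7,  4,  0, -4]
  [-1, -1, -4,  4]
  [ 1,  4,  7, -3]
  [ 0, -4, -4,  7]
λ = 5: alg = 4, geom = 2

Step 1 — factor the characteristic polynomial to read off the algebraic multiplicities:
  χ_A(x) = (x - 5)^4

Step 2 — compute geometric multiplicities via the rank-nullity identity g(λ) = n − rank(A − λI):
  rank(A − (5)·I) = 2, so dim ker(A − (5)·I) = n − 2 = 2

Summary:
  λ = 5: algebraic multiplicity = 4, geometric multiplicity = 2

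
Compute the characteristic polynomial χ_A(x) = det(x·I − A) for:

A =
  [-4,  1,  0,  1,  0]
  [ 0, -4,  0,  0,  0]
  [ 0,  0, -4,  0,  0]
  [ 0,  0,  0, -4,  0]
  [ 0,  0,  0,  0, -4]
x^5 + 20*x^4 + 160*x^3 + 640*x^2 + 1280*x + 1024

Expanding det(x·I − A) (e.g. by cofactor expansion or by noting that A is similar to its Jordan form J, which has the same characteristic polynomial as A) gives
  χ_A(x) = x^5 + 20*x^4 + 160*x^3 + 640*x^2 + 1280*x + 1024
which factors as (x + 4)^5. The eigenvalues (with algebraic multiplicities) are λ = -4 with multiplicity 5.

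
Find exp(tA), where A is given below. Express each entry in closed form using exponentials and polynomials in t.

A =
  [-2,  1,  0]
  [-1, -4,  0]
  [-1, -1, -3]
e^{tA} =
  [t*exp(-3*t) + exp(-3*t), t*exp(-3*t), 0]
  [-t*exp(-3*t), -t*exp(-3*t) + exp(-3*t), 0]
  [-t*exp(-3*t), -t*exp(-3*t), exp(-3*t)]

Strategy: write A = P · J · P⁻¹ where J is a Jordan canonical form, so e^{tA} = P · e^{tJ} · P⁻¹, and e^{tJ} can be computed block-by-block.

A has Jordan form
J =
  [-3,  1,  0]
  [ 0, -3,  0]
  [ 0,  0, -3]
(up to reordering of blocks).

Per-block formulas:
  For a 1×1 block at λ = -3: exp(t · [-3]) = [e^(-3t)].
  For a 2×2 Jordan block J_2(-3): exp(t · J_2(-3)) = e^(-3t)·(I + t·N), where N is the 2×2 nilpotent shift.

After assembling e^{tJ} and conjugating by P, we get:

e^{tA} =
  [t*exp(-3*t) + exp(-3*t), t*exp(-3*t), 0]
  [-t*exp(-3*t), -t*exp(-3*t) + exp(-3*t), 0]
  [-t*exp(-3*t), -t*exp(-3*t), exp(-3*t)]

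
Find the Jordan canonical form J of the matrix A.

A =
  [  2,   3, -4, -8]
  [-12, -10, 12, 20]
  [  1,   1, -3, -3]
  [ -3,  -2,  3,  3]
J_2(-2) ⊕ J_2(-2)

The characteristic polynomial is
  det(x·I − A) = x^4 + 8*x^3 + 24*x^2 + 32*x + 16 = (x + 2)^4

Eigenvalues and multiplicities (the geometric multiplicity of λ is n − rank(A − λI), which equals the number of Jordan blocks for λ):
  λ = -2: algebraic multiplicity = 4, geometric multiplicity = 2

Determining the block sizes for each eigenvalue:
  λ = -2: with am = 4 and gm = 2, the partition is not yet determined (e.g. several partitions of 4 into 2 parts exist). Let N = A − (-2)·I. Computing rank(N^1) = 2, rank(N^2) = 0; the number of blocks of size ≥ j is rank(N^{j−1}) − rank(N^j), giving [2, 2]. So we have 2 block(s) of size 2 → block sizes [2, 2]

Assembling the blocks gives a Jordan form
J =
  [-2,  1,  0,  0]
  [ 0, -2,  0,  0]
  [ 0,  0, -2,  1]
  [ 0,  0,  0, -2]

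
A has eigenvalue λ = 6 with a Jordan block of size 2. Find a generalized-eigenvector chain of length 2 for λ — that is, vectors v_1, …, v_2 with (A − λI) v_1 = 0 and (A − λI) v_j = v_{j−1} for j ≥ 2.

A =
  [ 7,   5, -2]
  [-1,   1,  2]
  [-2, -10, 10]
A Jordan chain for λ = 6 of length 2:
v_1 = (1, -1, -2)ᵀ
v_2 = (1, 0, 0)ᵀ

Let N = A − (6)·I. We want v_2 with N^2 v_2 = 0 but N^1 v_2 ≠ 0; then v_{j-1} := N · v_j for j = 2, …, 2.

Pick v_2 = (1, 0, 0)ᵀ.
Then v_1 = N · v_2 = (1, -1, -2)ᵀ.

Sanity check: (A − (6)·I) v_1 = (0, 0, 0)ᵀ = 0. ✓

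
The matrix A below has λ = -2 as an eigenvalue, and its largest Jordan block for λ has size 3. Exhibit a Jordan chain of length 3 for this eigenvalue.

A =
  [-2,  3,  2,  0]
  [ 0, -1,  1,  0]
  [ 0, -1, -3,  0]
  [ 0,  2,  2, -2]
A Jordan chain for λ = -2 of length 3:
v_1 = (1, 0, 0, 0)ᵀ
v_2 = (3, 1, -1, 2)ᵀ
v_3 = (0, 1, 0, 0)ᵀ

Let N = A − (-2)·I. We want v_3 with N^3 v_3 = 0 but N^2 v_3 ≠ 0; then v_{j-1} := N · v_j for j = 3, …, 2.

Pick v_3 = (0, 1, 0, 0)ᵀ.
Then v_2 = N · v_3 = (3, 1, -1, 2)ᵀ.
Then v_1 = N · v_2 = (1, 0, 0, 0)ᵀ.

Sanity check: (A − (-2)·I) v_1 = (0, 0, 0, 0)ᵀ = 0. ✓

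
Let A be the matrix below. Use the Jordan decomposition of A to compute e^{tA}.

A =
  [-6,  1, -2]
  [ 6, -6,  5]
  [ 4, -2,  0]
e^{tA} =
  [t^2*exp(-4*t) - 2*t*exp(-4*t) + exp(-4*t), t*exp(-4*t), t^2*exp(-4*t)/2 - 2*t*exp(-4*t)]
  [-2*t^2*exp(-4*t) + 6*t*exp(-4*t), -2*t*exp(-4*t) + exp(-4*t), -t^2*exp(-4*t) + 5*t*exp(-4*t)]
  [-2*t^2*exp(-4*t) + 4*t*exp(-4*t), -2*t*exp(-4*t), -t^2*exp(-4*t) + 4*t*exp(-4*t) + exp(-4*t)]

Strategy: write A = P · J · P⁻¹ where J is a Jordan canonical form, so e^{tA} = P · e^{tJ} · P⁻¹, and e^{tJ} can be computed block-by-block.

A has Jordan form
J =
  [-4,  1,  0]
  [ 0, -4,  1]
  [ 0,  0, -4]
(up to reordering of blocks).

Per-block formulas:
  For a 3×3 Jordan block J_3(-4): exp(t · J_3(-4)) = e^(-4t)·(I + t·N + (t^2/2)·N^2), where N is the 3×3 nilpotent shift.

After assembling e^{tJ} and conjugating by P, we get:

e^{tA} =
  [t^2*exp(-4*t) - 2*t*exp(-4*t) + exp(-4*t), t*exp(-4*t), t^2*exp(-4*t)/2 - 2*t*exp(-4*t)]
  [-2*t^2*exp(-4*t) + 6*t*exp(-4*t), -2*t*exp(-4*t) + exp(-4*t), -t^2*exp(-4*t) + 5*t*exp(-4*t)]
  [-2*t^2*exp(-4*t) + 4*t*exp(-4*t), -2*t*exp(-4*t), -t^2*exp(-4*t) + 4*t*exp(-4*t) + exp(-4*t)]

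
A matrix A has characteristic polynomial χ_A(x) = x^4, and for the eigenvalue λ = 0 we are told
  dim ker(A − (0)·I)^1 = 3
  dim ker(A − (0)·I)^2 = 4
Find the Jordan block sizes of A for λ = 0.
Block sizes for λ = 0: [2, 1, 1]

From the dimensions of kernels of powers, the number of Jordan blocks of size at least j is d_j − d_{j−1} where d_j = dim ker(N^j) (with d_0 = 0). Computing the differences gives [3, 1].
The number of blocks of size exactly k is (#blocks of size ≥ k) − (#blocks of size ≥ k + 1), so the partition is: 2 block(s) of size 1, 1 block(s) of size 2.
In nonincreasing order the block sizes are [2, 1, 1].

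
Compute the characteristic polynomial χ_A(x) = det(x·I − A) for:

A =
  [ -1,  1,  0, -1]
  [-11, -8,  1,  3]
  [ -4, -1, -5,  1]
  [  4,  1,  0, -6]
x^4 + 20*x^3 + 150*x^2 + 500*x + 625

Expanding det(x·I − A) (e.g. by cofactor expansion or by noting that A is similar to its Jordan form J, which has the same characteristic polynomial as A) gives
  χ_A(x) = x^4 + 20*x^3 + 150*x^2 + 500*x + 625
which factors as (x + 5)^4. The eigenvalues (with algebraic multiplicities) are λ = -5 with multiplicity 4.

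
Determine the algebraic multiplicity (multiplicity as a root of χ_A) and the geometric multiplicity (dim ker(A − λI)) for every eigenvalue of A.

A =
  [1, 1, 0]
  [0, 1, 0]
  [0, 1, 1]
λ = 1: alg = 3, geom = 2

Step 1 — factor the characteristic polynomial to read off the algebraic multiplicities:
  χ_A(x) = (x - 1)^3

Step 2 — compute geometric multiplicities via the rank-nullity identity g(λ) = n − rank(A − λI):
  rank(A − (1)·I) = 1, so dim ker(A − (1)·I) = n − 1 = 2

Summary:
  λ = 1: algebraic multiplicity = 3, geometric multiplicity = 2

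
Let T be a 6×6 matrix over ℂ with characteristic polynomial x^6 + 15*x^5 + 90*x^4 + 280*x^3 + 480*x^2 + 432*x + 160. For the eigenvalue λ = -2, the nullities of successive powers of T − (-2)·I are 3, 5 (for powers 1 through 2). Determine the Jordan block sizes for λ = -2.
Block sizes for λ = -2: [2, 2, 1]

From the dimensions of kernels of powers, the number of Jordan blocks of size at least j is d_j − d_{j−1} where d_j = dim ker(N^j) (with d_0 = 0). Computing the differences gives [3, 2].
The number of blocks of size exactly k is (#blocks of size ≥ k) − (#blocks of size ≥ k + 1), so the partition is: 1 block(s) of size 1, 2 block(s) of size 2.
In nonincreasing order the block sizes are [2, 2, 1].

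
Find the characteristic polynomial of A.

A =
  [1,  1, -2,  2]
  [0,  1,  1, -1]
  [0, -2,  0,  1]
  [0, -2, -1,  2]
x^4 - 4*x^3 + 6*x^2 - 4*x + 1

Expanding det(x·I − A) (e.g. by cofactor expansion or by noting that A is similar to its Jordan form J, which has the same characteristic polynomial as A) gives
  χ_A(x) = x^4 - 4*x^3 + 6*x^2 - 4*x + 1
which factors as (x - 1)^4. The eigenvalues (with algebraic multiplicities) are λ = 1 with multiplicity 4.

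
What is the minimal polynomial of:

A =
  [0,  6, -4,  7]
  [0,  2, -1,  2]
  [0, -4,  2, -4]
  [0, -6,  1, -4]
x^3

The characteristic polynomial is χ_A(x) = x^4, so the eigenvalues are known. The minimal polynomial is
  m_A(x) = Π_λ (x − λ)^{k_λ}
where k_λ is the size of the *largest* Jordan block for λ (equivalently, the smallest k with (A − λI)^k v = 0 for every generalised eigenvector v of λ).

  λ = 0: largest Jordan block has size 3, contributing (x − 0)^3

So m_A(x) = x^3 = x^3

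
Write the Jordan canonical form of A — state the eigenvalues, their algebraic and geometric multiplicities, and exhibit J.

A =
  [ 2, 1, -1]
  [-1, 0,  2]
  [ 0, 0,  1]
J_3(1)

The characteristic polynomial is
  det(x·I − A) = x^3 - 3*x^2 + 3*x - 1 = (x - 1)^3

Eigenvalues and multiplicities (the geometric multiplicity of λ is n − rank(A − λI), which equals the number of Jordan blocks for λ):
  λ = 1: algebraic multiplicity = 3, geometric multiplicity = 1

Determining the block sizes for each eigenvalue:
  λ = 1: one block (gm = 1), so the single block has size am = 3 → block sizes [3]

Assembling the blocks gives a Jordan form
J =
  [1, 1, 0]
  [0, 1, 1]
  [0, 0, 1]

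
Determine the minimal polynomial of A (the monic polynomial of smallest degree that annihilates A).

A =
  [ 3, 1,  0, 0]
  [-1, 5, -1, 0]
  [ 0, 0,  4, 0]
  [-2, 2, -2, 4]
x^3 - 12*x^2 + 48*x - 64

The characteristic polynomial is χ_A(x) = (x - 4)^4, so the eigenvalues are known. The minimal polynomial is
  m_A(x) = Π_λ (x − λ)^{k_λ}
where k_λ is the size of the *largest* Jordan block for λ (equivalently, the smallest k with (A − λI)^k v = 0 for every generalised eigenvector v of λ).

  λ = 4: largest Jordan block has size 3, contributing (x − 4)^3

So m_A(x) = (x - 4)^3 = x^3 - 12*x^2 + 48*x - 64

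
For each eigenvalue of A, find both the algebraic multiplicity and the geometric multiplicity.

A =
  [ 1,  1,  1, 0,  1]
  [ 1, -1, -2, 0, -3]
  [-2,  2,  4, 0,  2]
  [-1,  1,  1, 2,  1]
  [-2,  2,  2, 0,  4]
λ = 2: alg = 5, geom = 3

Step 1 — factor the characteristic polynomial to read off the algebraic multiplicities:
  χ_A(x) = (x - 2)^5

Step 2 — compute geometric multiplicities via the rank-nullity identity g(λ) = n − rank(A − λI):
  rank(A − (2)·I) = 2, so dim ker(A − (2)·I) = n − 2 = 3

Summary:
  λ = 2: algebraic multiplicity = 5, geometric multiplicity = 3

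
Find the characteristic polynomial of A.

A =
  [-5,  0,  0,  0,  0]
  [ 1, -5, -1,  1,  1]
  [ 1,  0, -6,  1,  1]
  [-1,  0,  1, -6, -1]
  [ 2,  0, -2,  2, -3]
x^5 + 25*x^4 + 250*x^3 + 1250*x^2 + 3125*x + 3125

Expanding det(x·I − A) (e.g. by cofactor expansion or by noting that A is similar to its Jordan form J, which has the same characteristic polynomial as A) gives
  χ_A(x) = x^5 + 25*x^4 + 250*x^3 + 1250*x^2 + 3125*x + 3125
which factors as (x + 5)^5. The eigenvalues (with algebraic multiplicities) are λ = -5 with multiplicity 5.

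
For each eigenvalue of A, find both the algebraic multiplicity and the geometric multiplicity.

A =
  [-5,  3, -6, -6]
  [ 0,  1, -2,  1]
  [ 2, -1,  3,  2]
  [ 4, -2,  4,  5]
λ = 1: alg = 4, geom = 2

Step 1 — factor the characteristic polynomial to read off the algebraic multiplicities:
  χ_A(x) = (x - 1)^4

Step 2 — compute geometric multiplicities via the rank-nullity identity g(λ) = n − rank(A − λI):
  rank(A − (1)·I) = 2, so dim ker(A − (1)·I) = n − 2 = 2

Summary:
  λ = 1: algebraic multiplicity = 4, geometric multiplicity = 2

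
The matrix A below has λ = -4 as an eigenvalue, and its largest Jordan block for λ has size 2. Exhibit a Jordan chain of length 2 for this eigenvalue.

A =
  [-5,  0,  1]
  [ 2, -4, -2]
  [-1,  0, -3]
A Jordan chain for λ = -4 of length 2:
v_1 = (-1, 2, -1)ᵀ
v_2 = (1, 0, 0)ᵀ

Let N = A − (-4)·I. We want v_2 with N^2 v_2 = 0 but N^1 v_2 ≠ 0; then v_{j-1} := N · v_j for j = 2, …, 2.

Pick v_2 = (1, 0, 0)ᵀ.
Then v_1 = N · v_2 = (-1, 2, -1)ᵀ.

Sanity check: (A − (-4)·I) v_1 = (0, 0, 0)ᵀ = 0. ✓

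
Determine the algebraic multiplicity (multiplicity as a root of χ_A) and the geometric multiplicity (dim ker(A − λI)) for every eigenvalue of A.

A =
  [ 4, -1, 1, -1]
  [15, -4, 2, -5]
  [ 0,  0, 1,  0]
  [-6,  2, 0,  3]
λ = 1: alg = 4, geom = 2

Step 1 — factor the characteristic polynomial to read off the algebraic multiplicities:
  χ_A(x) = (x - 1)^4

Step 2 — compute geometric multiplicities via the rank-nullity identity g(λ) = n − rank(A − λI):
  rank(A − (1)·I) = 2, so dim ker(A − (1)·I) = n − 2 = 2

Summary:
  λ = 1: algebraic multiplicity = 4, geometric multiplicity = 2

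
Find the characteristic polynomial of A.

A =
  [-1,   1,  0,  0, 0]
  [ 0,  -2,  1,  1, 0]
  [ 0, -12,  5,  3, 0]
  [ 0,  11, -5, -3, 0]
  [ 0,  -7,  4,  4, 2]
x^5 - x^4 - 5*x^3 + x^2 + 8*x + 4

Expanding det(x·I − A) (e.g. by cofactor expansion or by noting that A is similar to its Jordan form J, which has the same characteristic polynomial as A) gives
  χ_A(x) = x^5 - x^4 - 5*x^3 + x^2 + 8*x + 4
which factors as (x - 2)^2*(x + 1)^3. The eigenvalues (with algebraic multiplicities) are λ = -1 with multiplicity 3, λ = 2 with multiplicity 2.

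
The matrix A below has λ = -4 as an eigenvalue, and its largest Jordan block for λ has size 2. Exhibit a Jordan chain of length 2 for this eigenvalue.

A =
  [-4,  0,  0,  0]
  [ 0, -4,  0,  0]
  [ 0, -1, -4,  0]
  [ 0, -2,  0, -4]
A Jordan chain for λ = -4 of length 2:
v_1 = (0, 0, -1, -2)ᵀ
v_2 = (0, 1, 0, 0)ᵀ

Let N = A − (-4)·I. We want v_2 with N^2 v_2 = 0 but N^1 v_2 ≠ 0; then v_{j-1} := N · v_j for j = 2, …, 2.

Pick v_2 = (0, 1, 0, 0)ᵀ.
Then v_1 = N · v_2 = (0, 0, -1, -2)ᵀ.

Sanity check: (A − (-4)·I) v_1 = (0, 0, 0, 0)ᵀ = 0. ✓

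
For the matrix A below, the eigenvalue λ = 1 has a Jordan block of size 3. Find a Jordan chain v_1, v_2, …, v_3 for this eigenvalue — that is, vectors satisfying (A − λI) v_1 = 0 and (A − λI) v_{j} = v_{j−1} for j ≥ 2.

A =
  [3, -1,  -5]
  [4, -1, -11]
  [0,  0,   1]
A Jordan chain for λ = 1 of length 3:
v_1 = (1, 2, 0)ᵀ
v_2 = (-5, -11, 0)ᵀ
v_3 = (0, 0, 1)ᵀ

Let N = A − (1)·I. We want v_3 with N^3 v_3 = 0 but N^2 v_3 ≠ 0; then v_{j-1} := N · v_j for j = 3, …, 2.

Pick v_3 = (0, 0, 1)ᵀ.
Then v_2 = N · v_3 = (-5, -11, 0)ᵀ.
Then v_1 = N · v_2 = (1, 2, 0)ᵀ.

Sanity check: (A − (1)·I) v_1 = (0, 0, 0)ᵀ = 0. ✓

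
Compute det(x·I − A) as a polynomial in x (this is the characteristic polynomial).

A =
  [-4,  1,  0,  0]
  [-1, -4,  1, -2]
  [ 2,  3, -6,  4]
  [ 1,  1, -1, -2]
x^4 + 16*x^3 + 96*x^2 + 256*x + 256

Expanding det(x·I − A) (e.g. by cofactor expansion or by noting that A is similar to its Jordan form J, which has the same characteristic polynomial as A) gives
  χ_A(x) = x^4 + 16*x^3 + 96*x^2 + 256*x + 256
which factors as (x + 4)^4. The eigenvalues (with algebraic multiplicities) are λ = -4 with multiplicity 4.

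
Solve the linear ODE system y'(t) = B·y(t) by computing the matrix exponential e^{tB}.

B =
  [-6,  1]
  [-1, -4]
e^{tB} =
  [-t*exp(-5*t) + exp(-5*t), t*exp(-5*t)]
  [-t*exp(-5*t), t*exp(-5*t) + exp(-5*t)]

Strategy: write B = P · J · P⁻¹ where J is a Jordan canonical form, so e^{tB} = P · e^{tJ} · P⁻¹, and e^{tJ} can be computed block-by-block.

B has Jordan form
J =
  [-5,  1]
  [ 0, -5]
(up to reordering of blocks).

Per-block formulas:
  For a 2×2 Jordan block J_2(-5): exp(t · J_2(-5)) = e^(-5t)·(I + t·N), where N is the 2×2 nilpotent shift.

After assembling e^{tJ} and conjugating by P, we get:

e^{tB} =
  [-t*exp(-5*t) + exp(-5*t), t*exp(-5*t)]
  [-t*exp(-5*t), t*exp(-5*t) + exp(-5*t)]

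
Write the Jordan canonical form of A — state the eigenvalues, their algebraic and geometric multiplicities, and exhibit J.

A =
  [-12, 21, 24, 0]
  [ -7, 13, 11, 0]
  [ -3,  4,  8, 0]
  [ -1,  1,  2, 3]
J_3(3) ⊕ J_1(3)

The characteristic polynomial is
  det(x·I − A) = x^4 - 12*x^3 + 54*x^2 - 108*x + 81 = (x - 3)^4

Eigenvalues and multiplicities (the geometric multiplicity of λ is n − rank(A − λI), which equals the number of Jordan blocks for λ):
  λ = 3: algebraic multiplicity = 4, geometric multiplicity = 2

Determining the block sizes for each eigenvalue:
  λ = 3: with am = 4 and gm = 2, the partition is not yet determined (e.g. several partitions of 4 into 2 parts exist). Let N = A − (3)·I. Computing rank(N^1) = 2, rank(N^2) = 1, rank(N^3) = 0; the number of blocks of size ≥ j is rank(N^{j−1}) − rank(N^j), giving [2, 1, 1]. So we have 1 block(s) of size 3, 1 block(s) of size 1 → block sizes [3, 1]

Assembling the blocks gives a Jordan form
J =
  [3, 1, 0, 0]
  [0, 3, 1, 0]
  [0, 0, 3, 0]
  [0, 0, 0, 3]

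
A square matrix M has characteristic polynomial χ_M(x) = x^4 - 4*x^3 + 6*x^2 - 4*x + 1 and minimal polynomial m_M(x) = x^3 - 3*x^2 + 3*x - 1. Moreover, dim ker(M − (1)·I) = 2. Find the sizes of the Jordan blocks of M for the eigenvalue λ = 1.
Block sizes for λ = 1: [3, 1]

Step 1 — from the characteristic polynomial, algebraic multiplicity of λ = 1 is 4. From dim ker(M − (1)·I) = 2, there are exactly 2 Jordan blocks for λ = 1.
Step 2 — from the minimal polynomial, the factor (x − 1)^3 tells us the largest block for λ = 1 has size 3.
Step 3 — with total size 4, 2 blocks, and largest block 3, the block sizes (in nonincreasing order) are [3, 1].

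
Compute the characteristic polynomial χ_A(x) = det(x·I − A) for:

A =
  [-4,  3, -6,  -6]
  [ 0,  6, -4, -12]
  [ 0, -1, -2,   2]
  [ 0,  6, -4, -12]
x^4 + 12*x^3 + 48*x^2 + 64*x

Expanding det(x·I − A) (e.g. by cofactor expansion or by noting that A is similar to its Jordan form J, which has the same characteristic polynomial as A) gives
  χ_A(x) = x^4 + 12*x^3 + 48*x^2 + 64*x
which factors as x*(x + 4)^3. The eigenvalues (with algebraic multiplicities) are λ = -4 with multiplicity 3, λ = 0 with multiplicity 1.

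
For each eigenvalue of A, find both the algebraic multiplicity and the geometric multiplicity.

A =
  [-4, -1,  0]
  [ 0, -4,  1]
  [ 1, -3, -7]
λ = -5: alg = 3, geom = 1

Step 1 — factor the characteristic polynomial to read off the algebraic multiplicities:
  χ_A(x) = (x + 5)^3

Step 2 — compute geometric multiplicities via the rank-nullity identity g(λ) = n − rank(A − λI):
  rank(A − (-5)·I) = 2, so dim ker(A − (-5)·I) = n − 2 = 1

Summary:
  λ = -5: algebraic multiplicity = 3, geometric multiplicity = 1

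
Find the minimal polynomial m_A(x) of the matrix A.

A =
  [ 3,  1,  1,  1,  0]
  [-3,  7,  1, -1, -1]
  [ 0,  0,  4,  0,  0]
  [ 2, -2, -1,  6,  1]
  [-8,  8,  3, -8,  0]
x^3 - 12*x^2 + 48*x - 64

The characteristic polynomial is χ_A(x) = (x - 4)^5, so the eigenvalues are known. The minimal polynomial is
  m_A(x) = Π_λ (x − λ)^{k_λ}
where k_λ is the size of the *largest* Jordan block for λ (equivalently, the smallest k with (A − λI)^k v = 0 for every generalised eigenvector v of λ).

  λ = 4: largest Jordan block has size 3, contributing (x − 4)^3

So m_A(x) = (x - 4)^3 = x^3 - 12*x^2 + 48*x - 64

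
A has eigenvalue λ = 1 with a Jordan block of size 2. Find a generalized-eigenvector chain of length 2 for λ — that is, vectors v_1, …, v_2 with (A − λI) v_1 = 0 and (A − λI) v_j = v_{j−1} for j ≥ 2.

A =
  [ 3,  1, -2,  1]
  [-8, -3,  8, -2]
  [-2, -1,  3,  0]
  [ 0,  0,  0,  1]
A Jordan chain for λ = 1 of length 2:
v_1 = (2, -8, -2, 0)ᵀ
v_2 = (1, 0, 0, 0)ᵀ

Let N = A − (1)·I. We want v_2 with N^2 v_2 = 0 but N^1 v_2 ≠ 0; then v_{j-1} := N · v_j for j = 2, …, 2.

Pick v_2 = (1, 0, 0, 0)ᵀ.
Then v_1 = N · v_2 = (2, -8, -2, 0)ᵀ.

Sanity check: (A − (1)·I) v_1 = (0, 0, 0, 0)ᵀ = 0. ✓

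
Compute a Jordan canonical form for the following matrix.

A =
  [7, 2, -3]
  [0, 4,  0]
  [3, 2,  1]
J_2(4) ⊕ J_1(4)

The characteristic polynomial is
  det(x·I − A) = x^3 - 12*x^2 + 48*x - 64 = (x - 4)^3

Eigenvalues and multiplicities (the geometric multiplicity of λ is n − rank(A − λI), which equals the number of Jordan blocks for λ):
  λ = 4: algebraic multiplicity = 3, geometric multiplicity = 2

Determining the block sizes for each eigenvalue:
  λ = 4: 2 blocks summing to 3 forces exactly one block of size 2 and the rest size 1 → block sizes [2, 1]

Assembling the blocks gives a Jordan form
J =
  [4, 1, 0]
  [0, 4, 0]
  [0, 0, 4]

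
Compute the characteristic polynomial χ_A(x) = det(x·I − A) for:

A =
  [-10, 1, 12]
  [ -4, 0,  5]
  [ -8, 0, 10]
x^3

Expanding det(x·I − A) (e.g. by cofactor expansion or by noting that A is similar to its Jordan form J, which has the same characteristic polynomial as A) gives
  χ_A(x) = x^3
which factors as x^3. The eigenvalues (with algebraic multiplicities) are λ = 0 with multiplicity 3.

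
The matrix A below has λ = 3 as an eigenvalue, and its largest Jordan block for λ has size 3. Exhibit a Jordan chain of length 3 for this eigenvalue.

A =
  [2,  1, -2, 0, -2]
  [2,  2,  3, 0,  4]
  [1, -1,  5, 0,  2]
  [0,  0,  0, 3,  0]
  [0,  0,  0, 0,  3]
A Jordan chain for λ = 3 of length 3:
v_1 = (1, -1, -1, 0, 0)ᵀ
v_2 = (-1, 2, 1, 0, 0)ᵀ
v_3 = (1, 0, 0, 0, 0)ᵀ

Let N = A − (3)·I. We want v_3 with N^3 v_3 = 0 but N^2 v_3 ≠ 0; then v_{j-1} := N · v_j for j = 3, …, 2.

Pick v_3 = (1, 0, 0, 0, 0)ᵀ.
Then v_2 = N · v_3 = (-1, 2, 1, 0, 0)ᵀ.
Then v_1 = N · v_2 = (1, -1, -1, 0, 0)ᵀ.

Sanity check: (A − (3)·I) v_1 = (0, 0, 0, 0, 0)ᵀ = 0. ✓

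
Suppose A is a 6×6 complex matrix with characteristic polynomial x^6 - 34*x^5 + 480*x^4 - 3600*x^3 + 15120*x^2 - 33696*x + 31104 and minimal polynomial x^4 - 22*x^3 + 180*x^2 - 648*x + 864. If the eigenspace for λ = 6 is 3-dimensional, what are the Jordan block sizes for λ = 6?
Block sizes for λ = 6: [3, 1, 1]

Step 1 — from the characteristic polynomial, algebraic multiplicity of λ = 6 is 5. From dim ker(A − (6)·I) = 3, there are exactly 3 Jordan blocks for λ = 6.
Step 2 — from the minimal polynomial, the factor (x − 6)^3 tells us the largest block for λ = 6 has size 3.
Step 3 — with total size 5, 3 blocks, and largest block 3, the block sizes (in nonincreasing order) are [3, 1, 1].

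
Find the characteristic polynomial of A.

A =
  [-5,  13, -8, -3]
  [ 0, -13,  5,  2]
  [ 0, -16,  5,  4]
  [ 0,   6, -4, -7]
x^4 + 20*x^3 + 150*x^2 + 500*x + 625

Expanding det(x·I − A) (e.g. by cofactor expansion or by noting that A is similar to its Jordan form J, which has the same characteristic polynomial as A) gives
  χ_A(x) = x^4 + 20*x^3 + 150*x^2 + 500*x + 625
which factors as (x + 5)^4. The eigenvalues (with algebraic multiplicities) are λ = -5 with multiplicity 4.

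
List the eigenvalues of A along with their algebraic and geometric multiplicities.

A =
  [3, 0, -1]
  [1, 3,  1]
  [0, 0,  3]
λ = 3: alg = 3, geom = 1

Step 1 — factor the characteristic polynomial to read off the algebraic multiplicities:
  χ_A(x) = (x - 3)^3

Step 2 — compute geometric multiplicities via the rank-nullity identity g(λ) = n − rank(A − λI):
  rank(A − (3)·I) = 2, so dim ker(A − (3)·I) = n − 2 = 1

Summary:
  λ = 3: algebraic multiplicity = 3, geometric multiplicity = 1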